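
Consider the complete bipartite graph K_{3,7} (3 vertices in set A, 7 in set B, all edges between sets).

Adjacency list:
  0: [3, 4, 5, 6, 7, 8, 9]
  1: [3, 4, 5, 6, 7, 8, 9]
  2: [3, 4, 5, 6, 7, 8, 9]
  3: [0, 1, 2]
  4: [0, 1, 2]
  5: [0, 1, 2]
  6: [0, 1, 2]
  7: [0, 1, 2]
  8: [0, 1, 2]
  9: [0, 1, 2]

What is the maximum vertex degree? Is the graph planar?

Set-A vertices have degree 7; set-B vertices have degree 3. Maximum degree = max(3,7) = 7.
K_{3,7} contains K_{3,3} as a subgraph (since both sides have >= 3 vertices); by Kuratowski's theorem it is not planar.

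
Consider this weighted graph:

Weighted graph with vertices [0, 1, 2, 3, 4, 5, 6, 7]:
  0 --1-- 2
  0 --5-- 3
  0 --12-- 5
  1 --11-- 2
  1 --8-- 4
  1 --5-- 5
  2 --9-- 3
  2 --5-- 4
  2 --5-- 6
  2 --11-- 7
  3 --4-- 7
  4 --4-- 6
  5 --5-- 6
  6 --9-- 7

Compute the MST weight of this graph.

Applying Kruskal's algorithm (sort edges by weight, add if no cycle):
  Add (0,2) w=1
  Add (3,7) w=4
  Add (4,6) w=4
  Add (0,3) w=5
  Add (1,5) w=5
  Add (2,6) w=5
  Skip (2,4) w=5 (creates cycle)
  Add (5,6) w=5
  Skip (1,4) w=8 (creates cycle)
  Skip (2,3) w=9 (creates cycle)
  Skip (6,7) w=9 (creates cycle)
  Skip (1,2) w=11 (creates cycle)
  Skip (2,7) w=11 (creates cycle)
  Skip (0,5) w=12 (creates cycle)
MST weight = 29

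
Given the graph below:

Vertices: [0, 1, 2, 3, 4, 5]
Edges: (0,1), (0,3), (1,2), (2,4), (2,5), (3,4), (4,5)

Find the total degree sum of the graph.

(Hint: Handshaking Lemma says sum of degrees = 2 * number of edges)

Count edges: 7 edges.
By Handshaking Lemma: sum of degrees = 2 * 7 = 14.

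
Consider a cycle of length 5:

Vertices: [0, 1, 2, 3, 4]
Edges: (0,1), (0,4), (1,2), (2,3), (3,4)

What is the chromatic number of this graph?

This is an odd cycle (C_5). Odd cycles are not bipartite (any 2-coloring forces two adjacent vertices to match), and 3 colors suffice.
Chromatic number = 3.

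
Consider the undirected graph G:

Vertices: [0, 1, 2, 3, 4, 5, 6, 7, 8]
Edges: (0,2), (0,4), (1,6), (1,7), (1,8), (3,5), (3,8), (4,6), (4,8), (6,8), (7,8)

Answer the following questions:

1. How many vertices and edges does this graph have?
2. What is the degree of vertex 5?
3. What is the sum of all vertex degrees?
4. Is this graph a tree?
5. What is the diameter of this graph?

Count: 9 vertices, 11 edges.
Vertex 5 has neighbors [3], degree = 1.
Handshaking lemma: 2 * 11 = 22.
A tree on 9 vertices has 8 edges. This graph has 11 edges (3 extra). Not a tree.
Diameter (longest shortest path) = 5.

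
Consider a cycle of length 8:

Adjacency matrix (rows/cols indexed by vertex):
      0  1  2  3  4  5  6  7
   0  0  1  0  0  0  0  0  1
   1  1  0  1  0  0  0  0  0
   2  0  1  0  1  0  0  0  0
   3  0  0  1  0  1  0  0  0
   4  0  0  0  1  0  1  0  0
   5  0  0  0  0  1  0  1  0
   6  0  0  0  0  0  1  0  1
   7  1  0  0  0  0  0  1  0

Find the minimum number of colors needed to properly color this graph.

This is an even cycle (C_8). Even cycles are bipartite.
Chromatic number = 2.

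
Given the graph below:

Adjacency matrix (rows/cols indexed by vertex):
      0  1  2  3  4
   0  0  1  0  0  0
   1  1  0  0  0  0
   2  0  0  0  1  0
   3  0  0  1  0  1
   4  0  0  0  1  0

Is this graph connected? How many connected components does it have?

Checking connectivity: the graph has 2 connected component(s).
Components: [[0, 1], [2, 3, 4]]. The graph is NOT connected.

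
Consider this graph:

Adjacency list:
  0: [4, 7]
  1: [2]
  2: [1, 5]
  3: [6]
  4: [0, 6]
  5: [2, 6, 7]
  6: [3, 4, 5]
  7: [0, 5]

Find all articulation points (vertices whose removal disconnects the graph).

An articulation point is a vertex whose removal disconnects the graph.
Articulation points: [2, 5, 6]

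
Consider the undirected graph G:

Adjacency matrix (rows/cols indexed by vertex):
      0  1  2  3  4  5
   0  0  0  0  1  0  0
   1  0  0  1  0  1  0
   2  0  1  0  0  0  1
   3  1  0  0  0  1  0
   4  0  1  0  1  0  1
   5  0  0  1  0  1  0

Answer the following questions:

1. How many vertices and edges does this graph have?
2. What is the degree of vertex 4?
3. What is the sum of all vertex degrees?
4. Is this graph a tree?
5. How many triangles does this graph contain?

Count: 6 vertices, 6 edges.
Vertex 4 has neighbors [1, 3, 5], degree = 3.
Handshaking lemma: 2 * 6 = 12.
A tree on 6 vertices has 5 edges. This graph has 6 edges (1 extra). Not a tree.
Number of triangles = 0.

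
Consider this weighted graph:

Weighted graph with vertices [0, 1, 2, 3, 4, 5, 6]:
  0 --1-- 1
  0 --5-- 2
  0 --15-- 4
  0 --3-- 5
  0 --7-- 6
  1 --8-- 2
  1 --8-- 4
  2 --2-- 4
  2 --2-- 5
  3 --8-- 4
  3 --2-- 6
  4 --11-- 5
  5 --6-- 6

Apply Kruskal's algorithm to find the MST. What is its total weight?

Applying Kruskal's algorithm (sort edges by weight, add if no cycle):
  Add (0,1) w=1
  Add (2,4) w=2
  Add (2,5) w=2
  Add (3,6) w=2
  Add (0,5) w=3
  Skip (0,2) w=5 (creates cycle)
  Add (5,6) w=6
  Skip (0,6) w=7 (creates cycle)
  Skip (1,4) w=8 (creates cycle)
  Skip (1,2) w=8 (creates cycle)
  Skip (3,4) w=8 (creates cycle)
  Skip (4,5) w=11 (creates cycle)
  Skip (0,4) w=15 (creates cycle)
MST weight = 16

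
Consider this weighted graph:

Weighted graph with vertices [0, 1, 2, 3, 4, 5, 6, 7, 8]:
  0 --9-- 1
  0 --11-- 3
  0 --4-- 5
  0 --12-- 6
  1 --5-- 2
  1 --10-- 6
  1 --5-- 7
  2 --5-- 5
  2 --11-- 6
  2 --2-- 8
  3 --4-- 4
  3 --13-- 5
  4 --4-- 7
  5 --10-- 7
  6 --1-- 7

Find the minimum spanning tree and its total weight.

Applying Kruskal's algorithm (sort edges by weight, add if no cycle):
  Add (6,7) w=1
  Add (2,8) w=2
  Add (0,5) w=4
  Add (3,4) w=4
  Add (4,7) w=4
  Add (1,2) w=5
  Add (1,7) w=5
  Add (2,5) w=5
  Skip (0,1) w=9 (creates cycle)
  Skip (1,6) w=10 (creates cycle)
  Skip (5,7) w=10 (creates cycle)
  Skip (0,3) w=11 (creates cycle)
  Skip (2,6) w=11 (creates cycle)
  Skip (0,6) w=12 (creates cycle)
  Skip (3,5) w=13 (creates cycle)
MST weight = 30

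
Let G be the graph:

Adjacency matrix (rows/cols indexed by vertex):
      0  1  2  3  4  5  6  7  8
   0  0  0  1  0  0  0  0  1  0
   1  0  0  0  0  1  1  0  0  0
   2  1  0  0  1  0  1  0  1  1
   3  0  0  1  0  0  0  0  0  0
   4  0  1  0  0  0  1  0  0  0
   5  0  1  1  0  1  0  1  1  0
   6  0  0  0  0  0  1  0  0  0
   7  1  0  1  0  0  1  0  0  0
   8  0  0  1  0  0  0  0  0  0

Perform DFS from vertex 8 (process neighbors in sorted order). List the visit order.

DFS from vertex 8 (neighbors processed in ascending order):
Visit order: 8, 2, 0, 7, 5, 1, 4, 6, 3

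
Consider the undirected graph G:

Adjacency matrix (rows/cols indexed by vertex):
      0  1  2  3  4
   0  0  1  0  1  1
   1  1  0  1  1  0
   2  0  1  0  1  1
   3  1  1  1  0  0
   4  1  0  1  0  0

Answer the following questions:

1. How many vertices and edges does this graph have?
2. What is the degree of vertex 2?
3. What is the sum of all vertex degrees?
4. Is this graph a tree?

Count: 5 vertices, 7 edges.
Vertex 2 has neighbors [1, 3, 4], degree = 3.
Handshaking lemma: 2 * 7 = 14.
A tree on 5 vertices has 4 edges. This graph has 7 edges (3 extra). Not a tree.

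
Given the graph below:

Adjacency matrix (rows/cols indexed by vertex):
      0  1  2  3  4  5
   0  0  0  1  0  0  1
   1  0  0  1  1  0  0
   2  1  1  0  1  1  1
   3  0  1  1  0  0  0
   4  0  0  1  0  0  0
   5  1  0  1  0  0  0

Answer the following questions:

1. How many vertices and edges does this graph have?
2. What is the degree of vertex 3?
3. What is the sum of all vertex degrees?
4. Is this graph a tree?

Count: 6 vertices, 7 edges.
Vertex 3 has neighbors [1, 2], degree = 2.
Handshaking lemma: 2 * 7 = 14.
A tree on 6 vertices has 5 edges. This graph has 7 edges (2 extra). Not a tree.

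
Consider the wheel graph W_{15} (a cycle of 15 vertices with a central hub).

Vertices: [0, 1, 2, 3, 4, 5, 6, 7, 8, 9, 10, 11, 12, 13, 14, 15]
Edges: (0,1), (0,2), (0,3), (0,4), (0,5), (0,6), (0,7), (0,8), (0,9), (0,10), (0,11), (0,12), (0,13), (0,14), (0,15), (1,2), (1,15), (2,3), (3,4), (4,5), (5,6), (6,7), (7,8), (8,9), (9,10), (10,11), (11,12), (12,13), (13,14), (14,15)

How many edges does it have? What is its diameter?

Wheel graph W_{15}: 15 cycle edges + 15 spoke edges = 30 edges.
The hub is distance 1 from all cycle vertices. Max distance between cycle vertices through hub is 2.
Diameter = 2.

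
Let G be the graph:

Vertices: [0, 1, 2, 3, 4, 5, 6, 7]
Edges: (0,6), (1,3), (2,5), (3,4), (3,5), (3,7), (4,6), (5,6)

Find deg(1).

Vertex 1 has neighbors [3], so deg(1) = 1.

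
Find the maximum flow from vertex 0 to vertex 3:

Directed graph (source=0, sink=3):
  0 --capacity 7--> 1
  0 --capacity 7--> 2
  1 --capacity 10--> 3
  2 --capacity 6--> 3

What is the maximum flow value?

Computing max flow:
  Flow on (0->1): 7/7
  Flow on (0->2): 6/7
  Flow on (1->3): 7/10
  Flow on (2->3): 6/6
Maximum flow = 13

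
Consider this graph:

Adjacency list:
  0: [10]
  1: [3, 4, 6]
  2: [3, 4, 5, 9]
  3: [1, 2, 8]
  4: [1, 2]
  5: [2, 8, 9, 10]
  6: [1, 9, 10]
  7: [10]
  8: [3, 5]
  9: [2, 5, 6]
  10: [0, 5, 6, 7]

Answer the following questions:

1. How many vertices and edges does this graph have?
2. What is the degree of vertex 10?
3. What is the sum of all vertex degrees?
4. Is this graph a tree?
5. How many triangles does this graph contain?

Count: 11 vertices, 15 edges.
Vertex 10 has neighbors [0, 5, 6, 7], degree = 4.
Handshaking lemma: 2 * 15 = 30.
A tree on 11 vertices has 10 edges. This graph has 15 edges (5 extra). Not a tree.
Number of triangles = 1.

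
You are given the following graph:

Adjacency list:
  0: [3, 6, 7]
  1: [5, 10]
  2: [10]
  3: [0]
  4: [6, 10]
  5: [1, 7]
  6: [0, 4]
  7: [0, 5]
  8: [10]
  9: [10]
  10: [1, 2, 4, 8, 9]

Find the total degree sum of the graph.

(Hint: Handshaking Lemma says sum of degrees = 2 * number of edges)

Count edges: 11 edges.
By Handshaking Lemma: sum of degrees = 2 * 11 = 22.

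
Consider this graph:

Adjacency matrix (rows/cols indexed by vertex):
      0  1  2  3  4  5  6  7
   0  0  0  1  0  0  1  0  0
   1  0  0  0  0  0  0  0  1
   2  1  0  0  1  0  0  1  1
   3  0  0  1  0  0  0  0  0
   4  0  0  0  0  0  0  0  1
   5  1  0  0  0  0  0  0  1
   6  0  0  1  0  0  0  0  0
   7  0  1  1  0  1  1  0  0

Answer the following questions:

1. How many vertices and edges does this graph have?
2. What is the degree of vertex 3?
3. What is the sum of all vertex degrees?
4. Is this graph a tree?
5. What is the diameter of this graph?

Count: 8 vertices, 8 edges.
Vertex 3 has neighbors [2], degree = 1.
Handshaking lemma: 2 * 8 = 16.
A tree on 8 vertices has 7 edges. This graph has 8 edges (1 extra). Not a tree.
Diameter (longest shortest path) = 3.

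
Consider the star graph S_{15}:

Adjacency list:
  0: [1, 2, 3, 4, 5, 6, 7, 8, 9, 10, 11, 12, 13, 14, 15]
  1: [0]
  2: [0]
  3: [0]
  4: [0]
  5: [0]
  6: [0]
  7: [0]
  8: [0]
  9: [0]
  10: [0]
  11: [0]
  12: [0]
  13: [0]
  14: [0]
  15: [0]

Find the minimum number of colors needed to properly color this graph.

S_{15} has one hub adjacent to 15 leaves; leaves are pairwise non-adjacent.
Color the hub 0 and every leaf 1.
Chromatic number = 2.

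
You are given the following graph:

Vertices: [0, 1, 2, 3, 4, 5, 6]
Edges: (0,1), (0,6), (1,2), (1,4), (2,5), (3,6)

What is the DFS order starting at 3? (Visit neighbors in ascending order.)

DFS from vertex 3 (neighbors processed in ascending order):
Visit order: 3, 6, 0, 1, 2, 5, 4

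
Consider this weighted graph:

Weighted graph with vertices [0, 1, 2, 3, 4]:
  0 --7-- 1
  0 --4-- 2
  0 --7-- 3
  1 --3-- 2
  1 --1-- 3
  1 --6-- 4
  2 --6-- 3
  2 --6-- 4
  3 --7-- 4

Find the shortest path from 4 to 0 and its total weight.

Using Dijkstra's algorithm from vertex 4:
Shortest path: 4 -> 2 -> 0
Total weight: 6 + 4 = 10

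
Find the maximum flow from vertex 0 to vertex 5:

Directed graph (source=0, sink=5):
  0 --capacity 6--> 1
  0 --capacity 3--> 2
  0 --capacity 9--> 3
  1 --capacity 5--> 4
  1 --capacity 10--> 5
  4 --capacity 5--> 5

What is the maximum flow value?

Computing max flow:
  Flow on (0->1): 6/6
  Flow on (1->5): 6/10
Maximum flow = 6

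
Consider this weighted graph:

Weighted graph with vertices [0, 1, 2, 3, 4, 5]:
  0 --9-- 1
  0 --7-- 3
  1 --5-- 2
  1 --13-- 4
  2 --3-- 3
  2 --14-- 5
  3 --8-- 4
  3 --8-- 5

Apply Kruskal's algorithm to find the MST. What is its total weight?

Applying Kruskal's algorithm (sort edges by weight, add if no cycle):
  Add (2,3) w=3
  Add (1,2) w=5
  Add (0,3) w=7
  Add (3,5) w=8
  Add (3,4) w=8
  Skip (0,1) w=9 (creates cycle)
  Skip (1,4) w=13 (creates cycle)
  Skip (2,5) w=14 (creates cycle)
MST weight = 31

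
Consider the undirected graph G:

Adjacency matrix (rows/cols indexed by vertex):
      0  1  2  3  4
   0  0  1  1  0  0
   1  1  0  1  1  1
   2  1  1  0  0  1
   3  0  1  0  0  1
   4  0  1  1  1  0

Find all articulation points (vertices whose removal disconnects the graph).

No articulation points. The graph is biconnected.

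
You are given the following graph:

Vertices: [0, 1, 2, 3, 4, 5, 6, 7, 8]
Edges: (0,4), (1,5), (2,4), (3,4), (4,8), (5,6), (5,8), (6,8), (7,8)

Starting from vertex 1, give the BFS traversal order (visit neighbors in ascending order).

BFS from vertex 1 (neighbors processed in ascending order):
Visit order: 1, 5, 6, 8, 4, 7, 0, 2, 3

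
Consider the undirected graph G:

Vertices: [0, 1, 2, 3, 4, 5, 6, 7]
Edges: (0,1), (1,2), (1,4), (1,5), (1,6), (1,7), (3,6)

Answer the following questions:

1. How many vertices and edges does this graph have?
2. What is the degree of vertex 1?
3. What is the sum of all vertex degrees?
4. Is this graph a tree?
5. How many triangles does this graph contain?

Count: 8 vertices, 7 edges.
Vertex 1 has neighbors [0, 2, 4, 5, 6, 7], degree = 6.
Handshaking lemma: 2 * 7 = 14.
A graph is a tree iff it is connected and has exactly n-1 edges. This graph is connected (all 8 vertices in one component) and has 8-1 = 7 edges. It is a tree.
Number of triangles = 0.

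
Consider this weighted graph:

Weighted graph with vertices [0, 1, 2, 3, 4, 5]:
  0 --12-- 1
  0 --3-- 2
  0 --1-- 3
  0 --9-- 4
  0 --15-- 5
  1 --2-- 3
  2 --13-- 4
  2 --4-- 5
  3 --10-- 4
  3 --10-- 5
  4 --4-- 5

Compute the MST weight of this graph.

Applying Kruskal's algorithm (sort edges by weight, add if no cycle):
  Add (0,3) w=1
  Add (1,3) w=2
  Add (0,2) w=3
  Add (2,5) w=4
  Add (4,5) w=4
  Skip (0,4) w=9 (creates cycle)
  Skip (3,4) w=10 (creates cycle)
  Skip (3,5) w=10 (creates cycle)
  Skip (0,1) w=12 (creates cycle)
  Skip (2,4) w=13 (creates cycle)
  Skip (0,5) w=15 (creates cycle)
MST weight = 14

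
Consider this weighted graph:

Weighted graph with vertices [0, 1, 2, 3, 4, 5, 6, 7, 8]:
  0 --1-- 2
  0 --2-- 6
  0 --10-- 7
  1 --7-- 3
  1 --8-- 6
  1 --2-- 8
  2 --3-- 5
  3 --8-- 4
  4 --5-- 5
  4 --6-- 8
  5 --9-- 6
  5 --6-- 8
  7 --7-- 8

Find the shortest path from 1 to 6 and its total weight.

Using Dijkstra's algorithm from vertex 1:
Shortest path: 1 -> 6
Total weight: 8 = 8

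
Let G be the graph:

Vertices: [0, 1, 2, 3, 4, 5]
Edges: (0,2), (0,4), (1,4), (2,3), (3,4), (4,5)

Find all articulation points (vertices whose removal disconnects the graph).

An articulation point is a vertex whose removal disconnects the graph.
Articulation points: [4]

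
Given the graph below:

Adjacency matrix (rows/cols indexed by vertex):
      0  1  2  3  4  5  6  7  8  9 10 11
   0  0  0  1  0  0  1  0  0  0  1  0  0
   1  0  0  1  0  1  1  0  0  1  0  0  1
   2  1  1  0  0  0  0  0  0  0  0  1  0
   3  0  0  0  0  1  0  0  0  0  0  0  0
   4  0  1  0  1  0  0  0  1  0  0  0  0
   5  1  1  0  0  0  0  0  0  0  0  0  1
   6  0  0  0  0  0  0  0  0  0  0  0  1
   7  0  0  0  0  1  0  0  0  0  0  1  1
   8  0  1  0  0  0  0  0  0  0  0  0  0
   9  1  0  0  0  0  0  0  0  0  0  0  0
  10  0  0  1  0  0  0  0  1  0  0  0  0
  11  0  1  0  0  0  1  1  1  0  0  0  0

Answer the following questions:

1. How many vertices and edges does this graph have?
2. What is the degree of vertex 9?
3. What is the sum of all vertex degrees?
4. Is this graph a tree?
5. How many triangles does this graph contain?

Count: 12 vertices, 15 edges.
Vertex 9 has neighbors [0], degree = 1.
Handshaking lemma: 2 * 15 = 30.
A tree on 12 vertices has 11 edges. This graph has 15 edges (4 extra). Not a tree.
Number of triangles = 1.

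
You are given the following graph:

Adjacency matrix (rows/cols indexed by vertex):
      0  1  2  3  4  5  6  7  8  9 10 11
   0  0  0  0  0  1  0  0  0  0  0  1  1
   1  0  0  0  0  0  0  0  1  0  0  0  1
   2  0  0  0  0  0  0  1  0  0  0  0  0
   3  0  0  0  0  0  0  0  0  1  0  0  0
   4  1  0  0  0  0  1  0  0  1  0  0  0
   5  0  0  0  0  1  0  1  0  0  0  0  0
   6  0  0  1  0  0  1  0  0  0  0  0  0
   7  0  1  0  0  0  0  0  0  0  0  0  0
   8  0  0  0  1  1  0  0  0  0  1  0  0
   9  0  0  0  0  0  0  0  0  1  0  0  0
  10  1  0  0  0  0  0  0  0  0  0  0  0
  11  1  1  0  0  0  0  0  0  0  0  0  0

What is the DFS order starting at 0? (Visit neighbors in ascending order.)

DFS from vertex 0 (neighbors processed in ascending order):
Visit order: 0, 4, 5, 6, 2, 8, 3, 9, 10, 11, 1, 7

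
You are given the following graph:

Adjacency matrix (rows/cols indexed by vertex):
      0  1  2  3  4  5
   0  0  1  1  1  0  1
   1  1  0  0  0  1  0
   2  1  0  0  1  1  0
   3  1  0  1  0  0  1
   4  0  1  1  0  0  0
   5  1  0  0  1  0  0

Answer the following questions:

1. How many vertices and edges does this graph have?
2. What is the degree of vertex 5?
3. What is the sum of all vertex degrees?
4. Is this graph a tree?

Count: 6 vertices, 8 edges.
Vertex 5 has neighbors [0, 3], degree = 2.
Handshaking lemma: 2 * 8 = 16.
A tree on 6 vertices has 5 edges. This graph has 8 edges (3 extra). Not a tree.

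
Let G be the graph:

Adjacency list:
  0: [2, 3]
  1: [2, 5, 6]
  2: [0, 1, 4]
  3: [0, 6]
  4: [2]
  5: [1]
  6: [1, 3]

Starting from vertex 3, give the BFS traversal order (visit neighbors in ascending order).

BFS from vertex 3 (neighbors processed in ascending order):
Visit order: 3, 0, 6, 2, 1, 4, 5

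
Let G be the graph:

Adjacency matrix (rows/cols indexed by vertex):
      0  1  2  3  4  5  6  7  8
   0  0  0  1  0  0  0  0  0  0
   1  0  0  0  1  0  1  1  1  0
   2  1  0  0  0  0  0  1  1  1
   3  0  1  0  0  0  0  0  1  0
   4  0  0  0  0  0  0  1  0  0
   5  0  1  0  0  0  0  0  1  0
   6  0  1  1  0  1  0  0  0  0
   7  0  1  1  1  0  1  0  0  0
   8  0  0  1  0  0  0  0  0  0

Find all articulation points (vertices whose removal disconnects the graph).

An articulation point is a vertex whose removal disconnects the graph.
Articulation points: [2, 6]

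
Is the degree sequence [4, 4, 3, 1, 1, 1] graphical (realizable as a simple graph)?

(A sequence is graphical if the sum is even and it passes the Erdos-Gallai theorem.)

Sum of degrees = 14. Sum is even but fails Erdos-Gallai. The sequence is NOT graphical.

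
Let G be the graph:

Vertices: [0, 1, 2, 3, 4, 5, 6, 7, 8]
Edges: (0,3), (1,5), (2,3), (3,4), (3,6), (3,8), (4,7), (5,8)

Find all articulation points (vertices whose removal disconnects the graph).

An articulation point is a vertex whose removal disconnects the graph.
Articulation points: [3, 4, 5, 8]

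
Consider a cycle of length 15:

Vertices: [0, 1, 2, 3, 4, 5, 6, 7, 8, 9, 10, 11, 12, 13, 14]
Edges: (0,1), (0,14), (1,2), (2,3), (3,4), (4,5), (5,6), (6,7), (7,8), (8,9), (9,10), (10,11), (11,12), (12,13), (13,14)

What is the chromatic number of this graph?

This is an odd cycle (C_15). Odd cycles are not bipartite (any 2-coloring forces two adjacent vertices to match), and 3 colors suffice.
Chromatic number = 3.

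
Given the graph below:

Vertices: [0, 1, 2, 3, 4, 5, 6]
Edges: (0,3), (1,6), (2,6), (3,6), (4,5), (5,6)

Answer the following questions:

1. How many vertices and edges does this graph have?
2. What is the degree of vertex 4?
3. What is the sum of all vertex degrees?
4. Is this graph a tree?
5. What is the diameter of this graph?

Count: 7 vertices, 6 edges.
Vertex 4 has neighbors [5], degree = 1.
Handshaking lemma: 2 * 6 = 12.
A graph is a tree iff it is connected and has exactly n-1 edges. This graph is connected (all 7 vertices in one component) and has 7-1 = 6 edges. It is a tree.
Diameter (longest shortest path) = 4.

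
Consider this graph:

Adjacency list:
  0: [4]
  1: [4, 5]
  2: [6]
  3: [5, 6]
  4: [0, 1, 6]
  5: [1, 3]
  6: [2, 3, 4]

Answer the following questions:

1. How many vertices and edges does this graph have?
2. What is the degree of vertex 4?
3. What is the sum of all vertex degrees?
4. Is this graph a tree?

Count: 7 vertices, 7 edges.
Vertex 4 has neighbors [0, 1, 6], degree = 3.
Handshaking lemma: 2 * 7 = 14.
A tree on 7 vertices has 6 edges. This graph has 7 edges (1 extra). Not a tree.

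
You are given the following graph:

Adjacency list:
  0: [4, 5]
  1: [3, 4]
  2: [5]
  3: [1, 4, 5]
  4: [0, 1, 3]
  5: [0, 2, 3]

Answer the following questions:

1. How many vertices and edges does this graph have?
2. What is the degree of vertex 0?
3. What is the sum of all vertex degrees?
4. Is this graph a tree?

Count: 6 vertices, 7 edges.
Vertex 0 has neighbors [4, 5], degree = 2.
Handshaking lemma: 2 * 7 = 14.
A tree on 6 vertices has 5 edges. This graph has 7 edges (2 extra). Not a tree.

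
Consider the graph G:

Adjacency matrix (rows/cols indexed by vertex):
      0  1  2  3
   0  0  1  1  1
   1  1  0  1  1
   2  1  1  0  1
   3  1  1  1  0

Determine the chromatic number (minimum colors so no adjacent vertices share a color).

The graph has a maximum clique of size 4 (lower bound on chromatic number).
A valid 4-coloring: {0: 0, 1: 1, 2: 2, 3: 3}.
Chromatic number = 4.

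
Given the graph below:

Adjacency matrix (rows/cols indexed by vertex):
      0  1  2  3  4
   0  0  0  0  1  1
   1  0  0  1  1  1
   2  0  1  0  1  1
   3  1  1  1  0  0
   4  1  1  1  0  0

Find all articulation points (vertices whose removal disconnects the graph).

No articulation points. The graph is biconnected.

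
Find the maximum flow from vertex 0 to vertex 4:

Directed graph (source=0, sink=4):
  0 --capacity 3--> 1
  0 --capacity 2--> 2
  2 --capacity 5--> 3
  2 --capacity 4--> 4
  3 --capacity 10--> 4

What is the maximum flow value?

Computing max flow:
  Flow on (0->2): 2/2
  Flow on (2->4): 2/4
Maximum flow = 2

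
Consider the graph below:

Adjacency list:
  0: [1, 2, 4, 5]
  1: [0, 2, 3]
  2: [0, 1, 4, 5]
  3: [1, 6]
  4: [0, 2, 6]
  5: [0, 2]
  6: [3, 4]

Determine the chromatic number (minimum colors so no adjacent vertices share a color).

The graph has a maximum clique of size 3 (lower bound on chromatic number).
A valid 3-coloring: {0: 0, 1: 2, 2: 1, 3: 0, 4: 2, 5: 2, 6: 1}.
Chromatic number = 3.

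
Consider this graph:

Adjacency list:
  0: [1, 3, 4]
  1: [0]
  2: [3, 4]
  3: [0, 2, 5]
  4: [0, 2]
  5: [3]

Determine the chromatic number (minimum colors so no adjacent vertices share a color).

The graph has a maximum clique of size 2 (lower bound on chromatic number).
A valid 2-coloring: {0: 0, 1: 1, 2: 0, 3: 1, 4: 1, 5: 0}.
Chromatic number = 2.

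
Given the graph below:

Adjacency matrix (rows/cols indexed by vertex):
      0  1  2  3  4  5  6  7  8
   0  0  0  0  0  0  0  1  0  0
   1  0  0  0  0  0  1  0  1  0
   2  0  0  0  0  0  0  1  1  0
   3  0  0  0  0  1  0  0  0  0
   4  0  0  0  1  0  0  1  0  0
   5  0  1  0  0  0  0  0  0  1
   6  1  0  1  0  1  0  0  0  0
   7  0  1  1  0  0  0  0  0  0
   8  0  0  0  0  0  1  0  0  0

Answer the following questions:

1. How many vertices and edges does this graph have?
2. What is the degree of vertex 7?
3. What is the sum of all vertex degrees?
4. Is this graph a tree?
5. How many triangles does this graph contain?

Count: 9 vertices, 8 edges.
Vertex 7 has neighbors [1, 2], degree = 2.
Handshaking lemma: 2 * 8 = 16.
A graph is a tree iff it is connected and has exactly n-1 edges. This graph is connected (all 9 vertices in one component) and has 9-1 = 8 edges. It is a tree.
Number of triangles = 0.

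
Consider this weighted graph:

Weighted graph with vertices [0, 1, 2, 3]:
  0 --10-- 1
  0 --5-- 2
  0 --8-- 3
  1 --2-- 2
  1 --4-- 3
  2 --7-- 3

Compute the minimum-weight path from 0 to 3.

Using Dijkstra's algorithm from vertex 0:
Shortest path: 0 -> 3
Total weight: 8 = 8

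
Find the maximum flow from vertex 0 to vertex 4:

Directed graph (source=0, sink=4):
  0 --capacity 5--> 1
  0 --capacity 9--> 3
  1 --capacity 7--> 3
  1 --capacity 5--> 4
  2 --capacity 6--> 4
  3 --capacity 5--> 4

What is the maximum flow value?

Computing max flow:
  Flow on (0->1): 5/5
  Flow on (0->3): 5/9
  Flow on (1->4): 5/5
  Flow on (3->4): 5/5
Maximum flow = 10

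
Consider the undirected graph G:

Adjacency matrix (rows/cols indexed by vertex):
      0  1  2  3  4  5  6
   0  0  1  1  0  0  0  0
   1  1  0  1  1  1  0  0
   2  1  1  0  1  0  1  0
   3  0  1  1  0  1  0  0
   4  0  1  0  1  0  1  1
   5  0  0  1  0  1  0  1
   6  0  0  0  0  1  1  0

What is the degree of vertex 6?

Vertex 6 has neighbors [4, 5], so deg(6) = 2.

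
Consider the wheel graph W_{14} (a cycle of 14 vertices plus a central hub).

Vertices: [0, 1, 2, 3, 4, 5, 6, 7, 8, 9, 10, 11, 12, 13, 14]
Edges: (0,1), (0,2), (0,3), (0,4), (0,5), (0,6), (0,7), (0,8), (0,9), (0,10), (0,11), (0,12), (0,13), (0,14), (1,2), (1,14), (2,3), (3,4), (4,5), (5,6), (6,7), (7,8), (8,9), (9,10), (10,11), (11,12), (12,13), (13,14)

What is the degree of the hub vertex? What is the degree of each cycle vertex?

The hub connects to all 14 cycle vertices, so deg(hub) = 14.
Each cycle vertex connects to 2 neighbors on the cycle plus the hub, so deg(cycle vertex) = 3.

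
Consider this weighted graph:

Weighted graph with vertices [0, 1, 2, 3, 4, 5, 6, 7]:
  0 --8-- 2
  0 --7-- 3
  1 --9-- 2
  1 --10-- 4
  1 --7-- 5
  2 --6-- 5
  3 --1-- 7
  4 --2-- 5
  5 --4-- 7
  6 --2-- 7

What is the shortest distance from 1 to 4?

Using Dijkstra's algorithm from vertex 1:
Shortest path: 1 -> 5 -> 4
Total weight: 7 + 2 = 9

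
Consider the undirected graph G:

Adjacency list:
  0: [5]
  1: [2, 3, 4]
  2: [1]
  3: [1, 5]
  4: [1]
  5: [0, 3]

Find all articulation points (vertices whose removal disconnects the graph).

An articulation point is a vertex whose removal disconnects the graph.
Articulation points: [1, 3, 5]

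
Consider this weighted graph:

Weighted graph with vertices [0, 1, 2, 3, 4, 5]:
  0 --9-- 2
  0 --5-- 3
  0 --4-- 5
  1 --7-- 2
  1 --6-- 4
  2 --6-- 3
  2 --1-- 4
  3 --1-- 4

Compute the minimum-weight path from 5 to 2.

Using Dijkstra's algorithm from vertex 5:
Shortest path: 5 -> 0 -> 3 -> 4 -> 2
Total weight: 4 + 5 + 1 + 1 = 11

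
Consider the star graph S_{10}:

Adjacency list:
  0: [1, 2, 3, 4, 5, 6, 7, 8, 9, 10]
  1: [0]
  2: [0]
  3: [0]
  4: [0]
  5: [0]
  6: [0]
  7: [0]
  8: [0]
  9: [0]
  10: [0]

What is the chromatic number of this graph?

S_{10} has one hub adjacent to 10 leaves; leaves are pairwise non-adjacent.
Color the hub 0 and every leaf 1.
Chromatic number = 2.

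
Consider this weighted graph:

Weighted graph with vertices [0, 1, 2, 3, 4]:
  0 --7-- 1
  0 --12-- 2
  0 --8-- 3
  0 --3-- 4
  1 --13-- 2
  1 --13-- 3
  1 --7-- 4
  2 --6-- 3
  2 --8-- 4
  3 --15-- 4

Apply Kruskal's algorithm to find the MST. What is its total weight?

Applying Kruskal's algorithm (sort edges by weight, add if no cycle):
  Add (0,4) w=3
  Add (2,3) w=6
  Add (0,1) w=7
  Skip (1,4) w=7 (creates cycle)
  Add (0,3) w=8
  Skip (2,4) w=8 (creates cycle)
  Skip (0,2) w=12 (creates cycle)
  Skip (1,2) w=13 (creates cycle)
  Skip (1,3) w=13 (creates cycle)
  Skip (3,4) w=15 (creates cycle)
MST weight = 24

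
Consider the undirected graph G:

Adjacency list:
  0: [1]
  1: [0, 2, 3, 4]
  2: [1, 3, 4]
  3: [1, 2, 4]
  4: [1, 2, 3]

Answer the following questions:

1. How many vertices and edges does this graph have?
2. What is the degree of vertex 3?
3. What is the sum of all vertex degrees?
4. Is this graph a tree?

Count: 5 vertices, 7 edges.
Vertex 3 has neighbors [1, 2, 4], degree = 3.
Handshaking lemma: 2 * 7 = 14.
A tree on 5 vertices has 4 edges. This graph has 7 edges (3 extra). Not a tree.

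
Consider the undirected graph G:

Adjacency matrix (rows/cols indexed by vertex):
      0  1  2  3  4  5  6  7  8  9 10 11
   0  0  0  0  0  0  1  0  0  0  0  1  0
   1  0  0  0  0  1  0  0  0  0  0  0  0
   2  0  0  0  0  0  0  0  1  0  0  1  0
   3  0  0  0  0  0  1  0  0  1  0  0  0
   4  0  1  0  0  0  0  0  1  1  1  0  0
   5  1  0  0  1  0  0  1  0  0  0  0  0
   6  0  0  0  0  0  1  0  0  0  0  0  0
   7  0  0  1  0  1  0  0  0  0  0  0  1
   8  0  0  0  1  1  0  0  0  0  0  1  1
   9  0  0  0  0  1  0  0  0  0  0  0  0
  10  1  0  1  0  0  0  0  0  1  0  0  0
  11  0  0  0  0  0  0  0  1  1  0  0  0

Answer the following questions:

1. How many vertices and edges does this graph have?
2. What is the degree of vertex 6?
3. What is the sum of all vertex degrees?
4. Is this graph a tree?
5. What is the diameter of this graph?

Count: 12 vertices, 14 edges.
Vertex 6 has neighbors [5], degree = 1.
Handshaking lemma: 2 * 14 = 28.
A tree on 12 vertices has 11 edges. This graph has 14 edges (3 extra). Not a tree.
Diameter (longest shortest path) = 5.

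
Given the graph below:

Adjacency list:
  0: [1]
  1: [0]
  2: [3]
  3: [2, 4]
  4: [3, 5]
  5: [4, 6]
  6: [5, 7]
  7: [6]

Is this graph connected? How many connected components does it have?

Checking connectivity: the graph has 2 connected component(s).
Components: [[0, 1], [2, 3, 4, 5, 6, 7]]. The graph is NOT connected.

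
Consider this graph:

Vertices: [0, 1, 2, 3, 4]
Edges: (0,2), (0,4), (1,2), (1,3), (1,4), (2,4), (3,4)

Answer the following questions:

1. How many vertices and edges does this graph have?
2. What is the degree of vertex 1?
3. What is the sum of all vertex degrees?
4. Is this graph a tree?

Count: 5 vertices, 7 edges.
Vertex 1 has neighbors [2, 3, 4], degree = 3.
Handshaking lemma: 2 * 7 = 14.
A tree on 5 vertices has 4 edges. This graph has 7 edges (3 extra). Not a tree.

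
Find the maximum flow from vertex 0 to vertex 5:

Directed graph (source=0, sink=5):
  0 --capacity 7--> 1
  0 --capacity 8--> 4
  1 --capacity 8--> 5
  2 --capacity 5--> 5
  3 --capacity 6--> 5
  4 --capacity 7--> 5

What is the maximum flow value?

Computing max flow:
  Flow on (0->1): 7/7
  Flow on (0->4): 7/8
  Flow on (1->5): 7/8
  Flow on (4->5): 7/7
Maximum flow = 14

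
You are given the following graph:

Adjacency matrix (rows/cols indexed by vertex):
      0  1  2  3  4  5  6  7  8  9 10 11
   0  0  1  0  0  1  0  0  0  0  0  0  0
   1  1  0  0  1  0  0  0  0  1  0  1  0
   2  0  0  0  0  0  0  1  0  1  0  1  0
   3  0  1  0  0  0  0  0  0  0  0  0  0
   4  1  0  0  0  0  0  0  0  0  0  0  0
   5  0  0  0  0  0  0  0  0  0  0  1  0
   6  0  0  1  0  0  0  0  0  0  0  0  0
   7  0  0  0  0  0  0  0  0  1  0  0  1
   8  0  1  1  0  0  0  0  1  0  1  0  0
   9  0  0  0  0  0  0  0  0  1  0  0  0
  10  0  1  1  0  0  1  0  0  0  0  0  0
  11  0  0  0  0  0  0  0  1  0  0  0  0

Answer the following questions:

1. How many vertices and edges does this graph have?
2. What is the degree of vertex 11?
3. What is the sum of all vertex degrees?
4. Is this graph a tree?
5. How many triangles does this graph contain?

Count: 12 vertices, 12 edges.
Vertex 11 has neighbors [7], degree = 1.
Handshaking lemma: 2 * 12 = 24.
A tree on 12 vertices has 11 edges. This graph has 12 edges (1 extra). Not a tree.
Number of triangles = 0.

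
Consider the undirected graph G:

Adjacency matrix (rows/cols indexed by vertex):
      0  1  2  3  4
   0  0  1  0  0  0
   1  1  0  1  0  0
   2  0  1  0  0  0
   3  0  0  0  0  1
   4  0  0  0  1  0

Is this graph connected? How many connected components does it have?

Checking connectivity: the graph has 2 connected component(s).
Components: [[0, 1, 2], [3, 4]]. The graph is NOT connected.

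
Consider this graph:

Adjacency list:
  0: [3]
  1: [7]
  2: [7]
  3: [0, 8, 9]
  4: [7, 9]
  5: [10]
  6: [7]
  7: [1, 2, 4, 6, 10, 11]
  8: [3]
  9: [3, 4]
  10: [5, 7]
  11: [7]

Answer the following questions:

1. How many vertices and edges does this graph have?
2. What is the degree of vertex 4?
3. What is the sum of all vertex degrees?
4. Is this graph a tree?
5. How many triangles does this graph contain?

Count: 12 vertices, 11 edges.
Vertex 4 has neighbors [7, 9], degree = 2.
Handshaking lemma: 2 * 11 = 22.
A graph is a tree iff it is connected and has exactly n-1 edges. This graph is connected (all 12 vertices in one component) and has 12-1 = 11 edges. It is a tree.
Number of triangles = 0.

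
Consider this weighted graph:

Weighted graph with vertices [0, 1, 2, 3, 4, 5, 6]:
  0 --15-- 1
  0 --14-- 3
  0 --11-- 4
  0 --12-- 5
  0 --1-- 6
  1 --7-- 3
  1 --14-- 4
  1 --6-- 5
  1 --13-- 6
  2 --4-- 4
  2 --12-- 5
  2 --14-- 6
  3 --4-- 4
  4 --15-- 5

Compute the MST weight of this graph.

Applying Kruskal's algorithm (sort edges by weight, add if no cycle):
  Add (0,6) w=1
  Add (2,4) w=4
  Add (3,4) w=4
  Add (1,5) w=6
  Add (1,3) w=7
  Add (0,4) w=11
  Skip (0,5) w=12 (creates cycle)
  Skip (2,5) w=12 (creates cycle)
  Skip (1,6) w=13 (creates cycle)
  Skip (0,3) w=14 (creates cycle)
  Skip (1,4) w=14 (creates cycle)
  Skip (2,6) w=14 (creates cycle)
  Skip (0,1) w=15 (creates cycle)
  Skip (4,5) w=15 (creates cycle)
MST weight = 33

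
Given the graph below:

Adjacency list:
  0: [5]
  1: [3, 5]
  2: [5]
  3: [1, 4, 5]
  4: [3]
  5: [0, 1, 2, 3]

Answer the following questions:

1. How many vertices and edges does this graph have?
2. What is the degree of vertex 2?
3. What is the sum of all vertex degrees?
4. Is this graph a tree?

Count: 6 vertices, 6 edges.
Vertex 2 has neighbors [5], degree = 1.
Handshaking lemma: 2 * 6 = 12.
A tree on 6 vertices has 5 edges. This graph has 6 edges (1 extra). Not a tree.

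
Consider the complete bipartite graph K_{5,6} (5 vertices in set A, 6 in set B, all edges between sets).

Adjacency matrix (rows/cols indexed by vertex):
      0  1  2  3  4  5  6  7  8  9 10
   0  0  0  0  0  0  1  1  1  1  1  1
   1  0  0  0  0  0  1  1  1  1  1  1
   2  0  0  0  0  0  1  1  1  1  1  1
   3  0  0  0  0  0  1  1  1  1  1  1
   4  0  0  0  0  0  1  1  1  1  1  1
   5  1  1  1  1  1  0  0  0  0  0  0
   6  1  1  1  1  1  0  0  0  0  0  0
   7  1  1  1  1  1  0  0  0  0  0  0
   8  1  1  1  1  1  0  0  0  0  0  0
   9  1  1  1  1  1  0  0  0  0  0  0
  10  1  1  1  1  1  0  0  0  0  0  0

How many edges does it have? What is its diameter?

K_{5,6} has 5 * 6 = 30 edges.
Any vertex reaches any opposite-side vertex in 1 step; same-side vertices reach in 2 steps via any opposite-side vertex.
Diameter = 2.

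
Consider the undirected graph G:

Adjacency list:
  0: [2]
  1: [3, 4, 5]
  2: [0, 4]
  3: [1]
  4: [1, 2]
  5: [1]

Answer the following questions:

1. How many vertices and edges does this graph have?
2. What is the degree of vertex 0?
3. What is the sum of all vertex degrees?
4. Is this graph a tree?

Count: 6 vertices, 5 edges.
Vertex 0 has neighbors [2], degree = 1.
Handshaking lemma: 2 * 5 = 10.
A graph is a tree iff it is connected and has exactly n-1 edges. This graph is connected (all 6 vertices in one component) and has 6-1 = 5 edges. It is a tree.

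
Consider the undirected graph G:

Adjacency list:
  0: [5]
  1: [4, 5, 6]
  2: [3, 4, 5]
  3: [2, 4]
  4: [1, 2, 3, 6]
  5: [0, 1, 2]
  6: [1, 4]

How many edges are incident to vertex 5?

Vertex 5 has neighbors [0, 1, 2], so deg(5) = 3.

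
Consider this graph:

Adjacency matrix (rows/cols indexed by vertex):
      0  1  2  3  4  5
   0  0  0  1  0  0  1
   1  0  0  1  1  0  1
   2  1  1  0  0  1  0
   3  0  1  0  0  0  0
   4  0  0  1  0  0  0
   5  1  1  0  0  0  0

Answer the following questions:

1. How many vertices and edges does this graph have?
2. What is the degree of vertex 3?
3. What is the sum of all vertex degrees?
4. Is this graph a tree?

Count: 6 vertices, 6 edges.
Vertex 3 has neighbors [1], degree = 1.
Handshaking lemma: 2 * 6 = 12.
A tree on 6 vertices has 5 edges. This graph has 6 edges (1 extra). Not a tree.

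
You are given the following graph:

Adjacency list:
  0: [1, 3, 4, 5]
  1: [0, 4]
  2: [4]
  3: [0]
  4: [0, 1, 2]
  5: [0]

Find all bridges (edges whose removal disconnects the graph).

A bridge is an edge whose removal increases the number of connected components.
Bridges found: (0,3), (0,5), (2,4)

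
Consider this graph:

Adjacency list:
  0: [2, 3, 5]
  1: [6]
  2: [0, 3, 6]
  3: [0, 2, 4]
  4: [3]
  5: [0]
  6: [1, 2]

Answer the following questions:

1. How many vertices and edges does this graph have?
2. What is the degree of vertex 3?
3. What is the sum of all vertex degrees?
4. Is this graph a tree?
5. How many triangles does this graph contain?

Count: 7 vertices, 7 edges.
Vertex 3 has neighbors [0, 2, 4], degree = 3.
Handshaking lemma: 2 * 7 = 14.
A tree on 7 vertices has 6 edges. This graph has 7 edges (1 extra). Not a tree.
Number of triangles = 1.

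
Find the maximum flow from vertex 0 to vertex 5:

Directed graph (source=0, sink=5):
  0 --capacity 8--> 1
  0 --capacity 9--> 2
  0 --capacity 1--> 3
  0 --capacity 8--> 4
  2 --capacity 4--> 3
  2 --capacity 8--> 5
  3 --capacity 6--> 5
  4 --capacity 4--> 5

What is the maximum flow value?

Computing max flow:
  Flow on (0->2): 9/9
  Flow on (0->3): 1/1
  Flow on (0->4): 4/8
  Flow on (2->3): 1/4
  Flow on (2->5): 8/8
  Flow on (3->5): 2/6
  Flow on (4->5): 4/4
Maximum flow = 14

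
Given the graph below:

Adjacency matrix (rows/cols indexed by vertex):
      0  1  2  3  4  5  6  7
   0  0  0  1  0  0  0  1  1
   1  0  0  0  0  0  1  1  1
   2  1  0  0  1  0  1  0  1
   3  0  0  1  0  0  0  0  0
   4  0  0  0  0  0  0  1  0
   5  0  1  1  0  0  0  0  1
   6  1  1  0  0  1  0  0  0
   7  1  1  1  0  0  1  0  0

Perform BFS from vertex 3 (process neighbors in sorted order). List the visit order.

BFS from vertex 3 (neighbors processed in ascending order):
Visit order: 3, 2, 0, 5, 7, 6, 1, 4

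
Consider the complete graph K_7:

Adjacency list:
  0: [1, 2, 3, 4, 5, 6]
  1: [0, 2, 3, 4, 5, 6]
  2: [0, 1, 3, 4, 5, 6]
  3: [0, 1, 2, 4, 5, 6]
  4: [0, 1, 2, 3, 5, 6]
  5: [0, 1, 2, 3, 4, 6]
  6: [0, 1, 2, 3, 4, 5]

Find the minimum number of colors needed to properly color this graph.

In K_7, every vertex is adjacent to every other vertex.
Each vertex needs a unique color.
Chromatic number = 7.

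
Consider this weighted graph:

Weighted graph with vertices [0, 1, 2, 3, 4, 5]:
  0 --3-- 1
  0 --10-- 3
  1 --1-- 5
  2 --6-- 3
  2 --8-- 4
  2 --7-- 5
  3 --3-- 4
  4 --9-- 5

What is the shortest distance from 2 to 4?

Using Dijkstra's algorithm from vertex 2:
Shortest path: 2 -> 4
Total weight: 8 = 8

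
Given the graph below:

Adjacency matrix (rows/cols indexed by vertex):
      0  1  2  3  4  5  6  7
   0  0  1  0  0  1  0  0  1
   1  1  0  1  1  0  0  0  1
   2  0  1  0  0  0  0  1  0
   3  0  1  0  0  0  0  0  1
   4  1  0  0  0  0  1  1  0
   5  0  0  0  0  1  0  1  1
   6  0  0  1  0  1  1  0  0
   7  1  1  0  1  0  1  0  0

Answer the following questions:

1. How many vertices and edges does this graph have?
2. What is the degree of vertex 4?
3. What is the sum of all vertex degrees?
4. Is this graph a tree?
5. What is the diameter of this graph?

Count: 8 vertices, 12 edges.
Vertex 4 has neighbors [0, 5, 6], degree = 3.
Handshaking lemma: 2 * 12 = 24.
A tree on 8 vertices has 7 edges. This graph has 12 edges (5 extra). Not a tree.
Diameter (longest shortest path) = 3.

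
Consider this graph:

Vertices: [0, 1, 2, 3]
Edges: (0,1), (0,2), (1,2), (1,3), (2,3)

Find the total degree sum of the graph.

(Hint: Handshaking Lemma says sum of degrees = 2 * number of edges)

Count edges: 5 edges.
By Handshaking Lemma: sum of degrees = 2 * 5 = 10.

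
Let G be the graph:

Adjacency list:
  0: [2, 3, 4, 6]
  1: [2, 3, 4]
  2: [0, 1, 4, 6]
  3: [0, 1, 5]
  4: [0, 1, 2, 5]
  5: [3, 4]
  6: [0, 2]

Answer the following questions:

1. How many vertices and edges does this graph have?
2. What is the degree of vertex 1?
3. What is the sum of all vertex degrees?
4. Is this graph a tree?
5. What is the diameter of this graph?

Count: 7 vertices, 11 edges.
Vertex 1 has neighbors [2, 3, 4], degree = 3.
Handshaking lemma: 2 * 11 = 22.
A tree on 7 vertices has 6 edges. This graph has 11 edges (5 extra). Not a tree.
Diameter (longest shortest path) = 3.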